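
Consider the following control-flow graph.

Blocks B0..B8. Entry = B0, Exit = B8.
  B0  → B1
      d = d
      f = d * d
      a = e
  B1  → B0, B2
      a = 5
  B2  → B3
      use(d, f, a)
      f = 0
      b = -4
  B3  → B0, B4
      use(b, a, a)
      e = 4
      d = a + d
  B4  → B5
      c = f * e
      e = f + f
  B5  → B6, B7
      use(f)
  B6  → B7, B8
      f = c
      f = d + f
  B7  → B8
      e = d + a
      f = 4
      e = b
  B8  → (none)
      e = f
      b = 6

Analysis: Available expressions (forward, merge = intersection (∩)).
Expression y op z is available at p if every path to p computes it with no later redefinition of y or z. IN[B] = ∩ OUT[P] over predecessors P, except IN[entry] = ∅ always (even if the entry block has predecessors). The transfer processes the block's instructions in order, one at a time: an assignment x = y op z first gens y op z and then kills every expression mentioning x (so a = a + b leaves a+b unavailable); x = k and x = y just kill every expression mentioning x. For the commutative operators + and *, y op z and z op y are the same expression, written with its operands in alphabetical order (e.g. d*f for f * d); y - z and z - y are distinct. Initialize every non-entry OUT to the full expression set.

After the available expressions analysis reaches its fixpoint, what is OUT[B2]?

Converged values:
  B0:   IN={}   OUT={d*d}
  B1:   IN={d*d}   OUT={d*d}
  B2:   IN={d*d}   OUT={d*d}
  B3:   IN={d*d}   OUT={}
  B4:   IN={}   OUT={f+f}
  B5:   IN={f+f}   OUT={f+f}
  B6:   IN={f+f}   OUT={}
  B7:   IN={}   OUT={a+d}
  B8:   IN={}   OUT={}

Merge at B2: IN[B2] = OUT[B1] = {d*d}
Applying B2's transfer function to that IN value gives OUT[B2] (row B2 above).

Answer: {d*d}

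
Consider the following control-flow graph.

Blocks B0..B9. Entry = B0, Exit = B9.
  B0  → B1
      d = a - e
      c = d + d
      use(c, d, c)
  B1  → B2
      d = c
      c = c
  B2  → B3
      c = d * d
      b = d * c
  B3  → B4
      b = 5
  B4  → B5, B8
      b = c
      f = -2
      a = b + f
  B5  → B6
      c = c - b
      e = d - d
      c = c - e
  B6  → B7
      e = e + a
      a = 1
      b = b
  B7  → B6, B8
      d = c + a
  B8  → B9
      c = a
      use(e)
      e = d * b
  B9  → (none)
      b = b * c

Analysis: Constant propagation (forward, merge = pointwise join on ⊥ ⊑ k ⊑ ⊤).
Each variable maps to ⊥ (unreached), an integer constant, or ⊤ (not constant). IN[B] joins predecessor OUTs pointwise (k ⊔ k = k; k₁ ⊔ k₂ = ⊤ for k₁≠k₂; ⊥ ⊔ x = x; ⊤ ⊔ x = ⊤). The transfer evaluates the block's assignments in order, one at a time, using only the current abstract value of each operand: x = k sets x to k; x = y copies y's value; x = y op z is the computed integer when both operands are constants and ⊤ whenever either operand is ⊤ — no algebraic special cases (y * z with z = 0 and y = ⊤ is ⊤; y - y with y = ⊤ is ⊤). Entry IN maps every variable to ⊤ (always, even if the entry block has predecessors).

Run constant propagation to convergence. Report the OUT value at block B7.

Fixpoint table:
  B0: | IN=(all ⊤) | OUT=(all ⊤)
  B1: | IN=(all ⊤) | OUT=(all ⊤)
  B2: | IN=(all ⊤) | OUT=(all ⊤)
  B3: | IN=(all ⊤) | OUT={b:5; rest ⊤}
  B4: | IN={b:5; rest ⊤} | OUT={f:-2; rest ⊤}
  B5: | IN={f:-2; rest ⊤} | OUT={f:-2; rest ⊤}
  B6: | IN={f:-2; rest ⊤} | OUT={a:1, f:-2; rest ⊤}
  B7: | IN={a:1, f:-2; rest ⊤} | OUT={a:1, f:-2; rest ⊤}
  B8: | IN={f:-2; rest ⊤} | OUT={f:-2; rest ⊤}
  B9: | IN={f:-2; rest ⊤} | OUT={f:-2; rest ⊤}

Merge at B7: IN[B7] = OUT[B6] = {a: 1, b: ⊤, c: ⊤, d: ⊤, e: ⊤, f: -2}
Applying B7's transfer function to that IN value gives OUT[B7] (row B7 above).

Answer: {a: 1, b: ⊤, c: ⊤, d: ⊤, e: ⊤, f: -2}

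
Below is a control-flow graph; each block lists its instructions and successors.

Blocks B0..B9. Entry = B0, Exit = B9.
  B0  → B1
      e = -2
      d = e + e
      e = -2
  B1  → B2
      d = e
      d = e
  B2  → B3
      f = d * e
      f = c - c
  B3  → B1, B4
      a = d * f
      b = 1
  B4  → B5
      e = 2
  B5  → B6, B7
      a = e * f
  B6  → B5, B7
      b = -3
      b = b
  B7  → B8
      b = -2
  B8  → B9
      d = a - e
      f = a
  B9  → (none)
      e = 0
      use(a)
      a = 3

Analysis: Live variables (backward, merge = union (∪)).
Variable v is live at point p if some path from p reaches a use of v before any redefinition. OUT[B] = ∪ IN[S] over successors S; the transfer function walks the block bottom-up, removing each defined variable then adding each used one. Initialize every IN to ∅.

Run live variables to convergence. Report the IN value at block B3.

Answer: {c, d, e, f}

Derivation:
Converged values:
  B0: | IN={c} | OUT={c, e}
  B1: | IN={c, e} | OUT={c, d, e}
  B2: | IN={c, d, e} | OUT={c, d, e, f}
  B3: | IN={c, d, e, f} | OUT={c, e, f}
  B4: | IN={f} | OUT={e, f}
  B5: | IN={e, f} | OUT={a, e, f}
  B6: | IN={a, e, f} | OUT={a, e, f}
  B7: | IN={a, e} | OUT={a, e}
  B8: | IN={a, e} | OUT={a}
  B9: | IN={a} | OUT={}

Merge at B3: OUT[B3] = IN[B1] ⊔ IN[B4] = {c, e, f}
Applying B3's transfer function to that OUT value gives IN[B3] (row B3 above).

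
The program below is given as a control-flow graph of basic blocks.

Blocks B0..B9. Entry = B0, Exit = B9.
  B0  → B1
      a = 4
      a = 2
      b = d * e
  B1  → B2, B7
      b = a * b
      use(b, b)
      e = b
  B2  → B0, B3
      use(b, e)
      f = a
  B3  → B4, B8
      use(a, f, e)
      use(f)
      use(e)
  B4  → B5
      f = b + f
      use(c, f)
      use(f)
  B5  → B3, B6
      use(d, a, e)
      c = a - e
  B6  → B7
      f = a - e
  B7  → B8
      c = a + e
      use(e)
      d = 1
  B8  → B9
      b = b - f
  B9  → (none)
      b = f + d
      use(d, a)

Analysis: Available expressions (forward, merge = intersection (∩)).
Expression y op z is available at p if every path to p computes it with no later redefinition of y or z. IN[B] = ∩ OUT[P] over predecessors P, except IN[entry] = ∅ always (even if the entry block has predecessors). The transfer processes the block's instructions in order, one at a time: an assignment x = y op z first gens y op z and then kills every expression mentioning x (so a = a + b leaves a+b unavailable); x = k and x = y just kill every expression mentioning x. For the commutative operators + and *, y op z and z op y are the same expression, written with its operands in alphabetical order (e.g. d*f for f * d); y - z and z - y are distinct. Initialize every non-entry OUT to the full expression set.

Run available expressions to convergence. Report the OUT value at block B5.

Per-block solution:
  B0: | IN={} | OUT={d*e}
  B1: | IN={d*e} | OUT={}
  B2: | IN={} | OUT={}
  B3: | IN={} | OUT={}
  B4: | IN={} | OUT={}
  B5: | IN={} | OUT={a-e}
  B6: | IN={a-e} | OUT={a-e}
  B7: | IN={} | OUT={a+e}
  B8: | IN={} | OUT={}
  B9: | IN={} | OUT={d+f}

Merge at B5: IN[B5] = OUT[B4] = {}
Applying B5's transfer function to that IN value gives OUT[B5] (row B5 above).

Answer: {a-e}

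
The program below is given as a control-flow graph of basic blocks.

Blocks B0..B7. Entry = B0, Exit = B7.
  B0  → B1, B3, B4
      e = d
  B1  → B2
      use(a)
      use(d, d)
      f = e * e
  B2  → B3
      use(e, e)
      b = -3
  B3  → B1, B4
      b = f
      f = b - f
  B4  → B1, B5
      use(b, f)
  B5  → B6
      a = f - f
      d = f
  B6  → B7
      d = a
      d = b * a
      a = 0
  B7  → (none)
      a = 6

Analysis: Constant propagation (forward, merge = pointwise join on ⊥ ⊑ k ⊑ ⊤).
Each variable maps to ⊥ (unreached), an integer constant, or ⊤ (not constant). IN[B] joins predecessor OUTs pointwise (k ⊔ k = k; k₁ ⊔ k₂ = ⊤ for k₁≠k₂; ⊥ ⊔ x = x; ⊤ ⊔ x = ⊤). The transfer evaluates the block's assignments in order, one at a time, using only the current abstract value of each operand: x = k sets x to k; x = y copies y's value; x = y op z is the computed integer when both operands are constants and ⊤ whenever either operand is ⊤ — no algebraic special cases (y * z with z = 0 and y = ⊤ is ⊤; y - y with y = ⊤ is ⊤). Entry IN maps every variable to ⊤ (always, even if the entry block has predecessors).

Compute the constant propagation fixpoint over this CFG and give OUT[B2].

Fixpoint table:
  B0:   IN=(all ⊤)   OUT=(all ⊤)
  B1:   IN=(all ⊤)   OUT=(all ⊤)
  B2:   IN=(all ⊤)   OUT={b:-3; rest ⊤}
  B3:   IN=(all ⊤)   OUT=(all ⊤)
  B4:   IN=(all ⊤)   OUT=(all ⊤)
  B5:   IN=(all ⊤)   OUT=(all ⊤)
  B6:   IN=(all ⊤)   OUT={a:0; rest ⊤}
  B7:   IN={a:0; rest ⊤}   OUT={a:6; rest ⊤}

Merge at B2: IN[B2] = OUT[B1] = {a: ⊤, b: ⊤, c: ⊤, d: ⊤, e: ⊤, f: ⊤}
Applying B2's transfer function to that IN value gives OUT[B2] (row B2 above).

Answer: {a: ⊤, b: -3, c: ⊤, d: ⊤, e: ⊤, f: ⊤}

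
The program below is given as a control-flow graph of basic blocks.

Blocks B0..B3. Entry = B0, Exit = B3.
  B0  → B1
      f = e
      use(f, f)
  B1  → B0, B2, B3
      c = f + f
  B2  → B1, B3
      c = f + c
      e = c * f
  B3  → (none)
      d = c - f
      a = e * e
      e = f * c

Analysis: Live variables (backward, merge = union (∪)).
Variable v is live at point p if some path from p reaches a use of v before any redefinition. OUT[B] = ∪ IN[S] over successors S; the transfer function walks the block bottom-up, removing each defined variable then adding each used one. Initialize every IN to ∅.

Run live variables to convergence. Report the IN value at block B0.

Answer: {e}

Derivation:
Per-block solution:
  B0: | IN={e} | OUT={e, f}
  B1: | IN={e, f} | OUT={c, e, f}
  B2: | IN={c, f} | OUT={c, e, f}
  B3: | IN={c, e, f} | OUT={}

Merge at B0: OUT[B0] = IN[B1] = {e, f}
Applying B0's transfer function to that OUT value gives IN[B0] (row B0 above).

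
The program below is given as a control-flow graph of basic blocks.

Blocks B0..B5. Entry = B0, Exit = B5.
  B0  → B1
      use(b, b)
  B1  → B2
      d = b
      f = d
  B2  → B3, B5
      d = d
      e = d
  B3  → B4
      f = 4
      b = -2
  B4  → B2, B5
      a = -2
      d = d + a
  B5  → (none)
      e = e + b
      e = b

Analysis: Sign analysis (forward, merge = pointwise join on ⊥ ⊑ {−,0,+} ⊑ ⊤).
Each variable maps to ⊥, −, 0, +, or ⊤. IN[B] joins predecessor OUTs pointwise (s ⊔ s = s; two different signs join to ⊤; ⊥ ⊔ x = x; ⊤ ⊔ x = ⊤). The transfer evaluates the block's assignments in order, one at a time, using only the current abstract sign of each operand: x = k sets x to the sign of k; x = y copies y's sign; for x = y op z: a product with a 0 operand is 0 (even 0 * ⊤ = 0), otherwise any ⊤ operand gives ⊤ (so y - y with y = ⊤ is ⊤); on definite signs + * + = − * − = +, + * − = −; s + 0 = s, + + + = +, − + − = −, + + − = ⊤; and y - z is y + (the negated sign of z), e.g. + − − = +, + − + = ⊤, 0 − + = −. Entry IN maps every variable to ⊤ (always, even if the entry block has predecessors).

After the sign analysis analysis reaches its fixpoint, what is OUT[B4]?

Answer: {a: -, b: -, c: ⊤, d: ⊤, e: ⊤, f: +}

Working:
Fixpoint table:
  B0:   IN=(all ⊤)   OUT=(all ⊤)
  B1:   IN=(all ⊤)   OUT=(all ⊤)
  B2:   IN=(all ⊤)   OUT=(all ⊤)
  B3:   IN=(all ⊤)   OUT={b:-, f:+; rest ⊤}
  B4:   IN={b:-, f:+; rest ⊤}   OUT={a:-, b:-, f:+; rest ⊤}
  B5:   IN=(all ⊤)   OUT=(all ⊤)

Merge at B4: IN[B4] = OUT[B3] = {a: ⊤, b: -, c: ⊤, d: ⊤, e: ⊤, f: +}
Applying B4's transfer function to that IN value gives OUT[B4] (row B4 above).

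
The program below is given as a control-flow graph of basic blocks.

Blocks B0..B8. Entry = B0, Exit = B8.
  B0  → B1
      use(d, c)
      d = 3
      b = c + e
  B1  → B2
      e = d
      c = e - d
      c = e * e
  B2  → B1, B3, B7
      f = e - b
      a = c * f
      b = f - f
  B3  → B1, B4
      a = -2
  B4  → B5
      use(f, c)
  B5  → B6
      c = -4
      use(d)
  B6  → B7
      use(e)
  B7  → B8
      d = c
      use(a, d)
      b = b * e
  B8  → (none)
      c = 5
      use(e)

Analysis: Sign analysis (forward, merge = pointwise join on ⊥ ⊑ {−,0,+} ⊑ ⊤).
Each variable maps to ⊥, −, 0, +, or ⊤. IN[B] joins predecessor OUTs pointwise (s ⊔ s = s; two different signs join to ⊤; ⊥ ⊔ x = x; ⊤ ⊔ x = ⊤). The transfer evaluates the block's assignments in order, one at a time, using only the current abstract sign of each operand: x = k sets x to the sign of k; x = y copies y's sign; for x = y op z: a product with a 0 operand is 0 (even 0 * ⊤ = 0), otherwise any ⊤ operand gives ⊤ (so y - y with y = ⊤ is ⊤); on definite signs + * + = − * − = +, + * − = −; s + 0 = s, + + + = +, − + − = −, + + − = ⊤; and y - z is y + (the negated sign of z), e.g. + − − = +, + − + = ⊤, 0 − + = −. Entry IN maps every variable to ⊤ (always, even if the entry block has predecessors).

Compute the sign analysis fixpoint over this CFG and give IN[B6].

Answer: {a: -, b: ⊤, c: -, d: +, e: +, f: ⊤}

Derivation:
Converged values:
  B0:   IN=(all ⊤)   OUT={d:+; rest ⊤}
  B1:   IN={d:+; rest ⊤}   OUT={c:+, d:+, e:+; rest ⊤}
  B2:   IN={c:+, d:+, e:+; rest ⊤}   OUT={c:+, d:+, e:+; rest ⊤}
  B3:   IN={c:+, d:+, e:+; rest ⊤}   OUT={a:-, c:+, d:+, e:+; rest ⊤}
  B4:   IN={a:-, c:+, d:+, e:+; rest ⊤}   OUT={a:-, c:+, d:+, e:+; rest ⊤}
  B5:   IN={a:-, c:+, d:+, e:+; rest ⊤}   OUT={a:-, c:-, d:+, e:+; rest ⊤}
  B6:   IN={a:-, c:-, d:+, e:+; rest ⊤}   OUT={a:-, c:-, d:+, e:+; rest ⊤}
  B7:   IN={d:+, e:+; rest ⊤}   OUT={e:+; rest ⊤}
  B8:   IN={e:+; rest ⊤}   OUT={c:+, e:+; rest ⊤}

Merge at B6: IN[B6] = OUT[B5] = {a: -, b: ⊤, c: -, d: +, e: +, f: ⊤}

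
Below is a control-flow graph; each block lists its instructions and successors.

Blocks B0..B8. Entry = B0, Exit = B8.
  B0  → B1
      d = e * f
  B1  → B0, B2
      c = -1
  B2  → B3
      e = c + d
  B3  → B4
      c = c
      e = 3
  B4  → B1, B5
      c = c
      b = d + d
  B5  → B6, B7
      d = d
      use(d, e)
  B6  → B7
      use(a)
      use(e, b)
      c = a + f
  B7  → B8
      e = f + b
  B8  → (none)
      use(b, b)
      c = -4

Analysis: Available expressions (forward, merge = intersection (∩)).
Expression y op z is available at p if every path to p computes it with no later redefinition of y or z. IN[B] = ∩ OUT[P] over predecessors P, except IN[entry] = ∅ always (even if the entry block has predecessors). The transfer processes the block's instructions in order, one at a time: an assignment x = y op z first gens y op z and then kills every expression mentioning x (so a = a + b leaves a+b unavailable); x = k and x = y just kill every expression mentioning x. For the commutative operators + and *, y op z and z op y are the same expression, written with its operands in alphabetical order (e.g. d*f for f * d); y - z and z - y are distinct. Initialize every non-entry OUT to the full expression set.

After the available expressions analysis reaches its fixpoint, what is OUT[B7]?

Answer: {b+f}

Derivation:
Per-block solution:
  B0:   IN={}   OUT={e*f}
  B1:   IN={}   OUT={}
  B2:   IN={}   OUT={c+d}
  B3:   IN={c+d}   OUT={}
  B4:   IN={}   OUT={d+d}
  B5:   IN={d+d}   OUT={}
  B6:   IN={}   OUT={a+f}
  B7:   IN={}   OUT={b+f}
  B8:   IN={b+f}   OUT={b+f}

Merge at B7: IN[B7] = OUT[B5] ∩ OUT[B6] = {}
Applying B7's transfer function to that IN value gives OUT[B7] (row B7 above).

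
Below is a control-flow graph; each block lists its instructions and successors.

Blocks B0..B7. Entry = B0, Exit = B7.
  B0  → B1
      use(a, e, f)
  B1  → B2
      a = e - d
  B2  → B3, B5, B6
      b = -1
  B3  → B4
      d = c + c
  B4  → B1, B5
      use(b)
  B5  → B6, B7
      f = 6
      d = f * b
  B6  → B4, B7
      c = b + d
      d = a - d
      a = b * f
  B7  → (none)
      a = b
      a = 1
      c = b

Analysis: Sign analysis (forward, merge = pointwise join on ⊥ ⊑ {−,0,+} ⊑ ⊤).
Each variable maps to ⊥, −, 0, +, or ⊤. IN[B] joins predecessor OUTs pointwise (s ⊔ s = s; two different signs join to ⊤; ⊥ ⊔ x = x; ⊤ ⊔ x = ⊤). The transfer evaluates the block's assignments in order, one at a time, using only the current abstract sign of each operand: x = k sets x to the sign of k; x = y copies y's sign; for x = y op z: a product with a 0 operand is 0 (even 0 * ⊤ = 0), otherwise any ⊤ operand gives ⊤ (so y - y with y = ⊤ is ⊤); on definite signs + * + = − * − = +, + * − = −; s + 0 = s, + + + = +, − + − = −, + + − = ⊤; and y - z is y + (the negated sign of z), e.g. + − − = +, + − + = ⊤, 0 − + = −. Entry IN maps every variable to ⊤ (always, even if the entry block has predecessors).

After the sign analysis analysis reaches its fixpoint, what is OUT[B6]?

Answer: {a: ⊤, b: -, c: ⊤, d: ⊤, e: ⊤, f: ⊤}

Trace:
Fixpoint table:
  B0:  IN=(all ⊤)  OUT=(all ⊤)
  B1:  IN=(all ⊤)  OUT=(all ⊤)
  B2:  IN=(all ⊤)  OUT={b:-; rest ⊤}
  B3:  IN={b:-; rest ⊤}  OUT={b:-; rest ⊤}
  B4:  IN={b:-; rest ⊤}  OUT={b:-; rest ⊤}
  B5:  IN={b:-; rest ⊤}  OUT={b:-, d:-, f:+; rest ⊤}
  B6:  IN={b:-; rest ⊤}  OUT={b:-; rest ⊤}
  B7:  IN={b:-; rest ⊤}  OUT={a:+, b:-, c:-; rest ⊤}

Merge at B6: IN[B6] = OUT[B2] ⊔ OUT[B5] = {a: ⊤, b: -, c: ⊤, d: ⊤, e: ⊤, f: ⊤}
Applying B6's transfer function to that IN value gives OUT[B6] (row B6 above).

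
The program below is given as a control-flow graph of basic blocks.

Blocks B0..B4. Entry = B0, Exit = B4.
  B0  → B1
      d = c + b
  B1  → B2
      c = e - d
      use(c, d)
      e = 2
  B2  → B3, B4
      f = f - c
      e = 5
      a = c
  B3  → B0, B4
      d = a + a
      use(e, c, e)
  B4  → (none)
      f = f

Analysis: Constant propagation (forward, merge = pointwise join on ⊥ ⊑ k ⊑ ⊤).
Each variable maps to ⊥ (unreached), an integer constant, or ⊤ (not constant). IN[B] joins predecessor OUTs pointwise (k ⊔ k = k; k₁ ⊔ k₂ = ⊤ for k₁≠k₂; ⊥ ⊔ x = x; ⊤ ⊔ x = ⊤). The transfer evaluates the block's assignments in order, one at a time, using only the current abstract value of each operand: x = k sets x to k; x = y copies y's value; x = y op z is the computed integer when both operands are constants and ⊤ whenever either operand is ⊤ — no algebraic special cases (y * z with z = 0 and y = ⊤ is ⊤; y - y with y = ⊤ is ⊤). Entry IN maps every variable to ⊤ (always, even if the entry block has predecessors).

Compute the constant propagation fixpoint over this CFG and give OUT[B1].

Per-block solution:
  B0: | IN=(all ⊤) | OUT=(all ⊤)
  B1: | IN=(all ⊤) | OUT={e:2; rest ⊤}
  B2: | IN={e:2; rest ⊤} | OUT={e:5; rest ⊤}
  B3: | IN={e:5; rest ⊤} | OUT={e:5; rest ⊤}
  B4: | IN={e:5; rest ⊤} | OUT={e:5; rest ⊤}

Merge at B1: IN[B1] = OUT[B0] = {a: ⊤, b: ⊤, c: ⊤, d: ⊤, e: ⊤, f: ⊤}
Applying B1's transfer function to that IN value gives OUT[B1] (row B1 above).

Answer: {a: ⊤, b: ⊤, c: ⊤, d: ⊤, e: 2, f: ⊤}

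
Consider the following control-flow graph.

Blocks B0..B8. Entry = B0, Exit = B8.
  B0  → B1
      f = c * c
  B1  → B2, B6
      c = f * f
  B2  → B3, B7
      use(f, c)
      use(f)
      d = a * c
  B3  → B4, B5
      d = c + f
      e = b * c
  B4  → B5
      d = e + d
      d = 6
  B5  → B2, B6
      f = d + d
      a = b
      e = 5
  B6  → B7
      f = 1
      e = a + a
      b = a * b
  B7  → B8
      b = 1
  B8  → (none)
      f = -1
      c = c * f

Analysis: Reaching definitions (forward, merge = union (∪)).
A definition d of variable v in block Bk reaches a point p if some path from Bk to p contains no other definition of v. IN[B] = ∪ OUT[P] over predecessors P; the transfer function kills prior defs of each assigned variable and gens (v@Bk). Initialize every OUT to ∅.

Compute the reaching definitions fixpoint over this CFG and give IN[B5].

Answer: {a@B5, c@B1, d@B3, d@B4, e@B3, f@B0, f@B5}

Working:
Fixpoint table:
  B0: | IN={} | OUT={f@B0}
  B1: | IN={f@B0} | OUT={c@B1, f@B0}
  B2: | IN={a@B5, c@B1, d@B3, d@B4, e@B5, f@B0, f@B5} | OUT={a@B5, c@B1, d@B2, e@B5, f@B0, f@B5}
  B3: | IN={a@B5, c@B1, d@B2, e@B5, f@B0, f@B5} | OUT={a@B5, c@B1, d@B3, e@B3, f@B0, f@B5}
  B4: | IN={a@B5, c@B1, d@B3, e@B3, f@B0, f@B5} | OUT={a@B5, c@B1, d@B4, e@B3, f@B0, f@B5}
  B5: | IN={a@B5, c@B1, d@B3, d@B4, e@B3, f@B0, f@B5} | OUT={a@B5, c@B1, d@B3, d@B4, e@B5, f@B5}
  B6: | IN={a@B5, c@B1, d@B3, d@B4, e@B5, f@B0, f@B5} | OUT={a@B5, b@B6, c@B1, d@B3, d@B4, e@B6, f@B6}
  B7: | IN={a@B5, b@B6, c@B1, d@B2, d@B3, d@B4, e@B5, e@B6, f@B0, f@B5, f@B6} | OUT={a@B5, b@B7, c@B1, d@B2, d@B3, d@B4, e@B5, e@B6, f@B0, f@B5, f@B6}
  B8: | IN={a@B5, b@B7, c@B1, d@B2, d@B3, d@B4, e@B5, e@B6, f@B0, f@B5, f@B6} | OUT={a@B5, b@B7, c@B8, d@B2, d@B3, d@B4, e@B5, e@B6, f@B8}

Merge at B5: IN[B5] = OUT[B3] ⊔ OUT[B4] = {a@B5, c@B1, d@B3, d@B4, e@B3, f@B0, f@B5}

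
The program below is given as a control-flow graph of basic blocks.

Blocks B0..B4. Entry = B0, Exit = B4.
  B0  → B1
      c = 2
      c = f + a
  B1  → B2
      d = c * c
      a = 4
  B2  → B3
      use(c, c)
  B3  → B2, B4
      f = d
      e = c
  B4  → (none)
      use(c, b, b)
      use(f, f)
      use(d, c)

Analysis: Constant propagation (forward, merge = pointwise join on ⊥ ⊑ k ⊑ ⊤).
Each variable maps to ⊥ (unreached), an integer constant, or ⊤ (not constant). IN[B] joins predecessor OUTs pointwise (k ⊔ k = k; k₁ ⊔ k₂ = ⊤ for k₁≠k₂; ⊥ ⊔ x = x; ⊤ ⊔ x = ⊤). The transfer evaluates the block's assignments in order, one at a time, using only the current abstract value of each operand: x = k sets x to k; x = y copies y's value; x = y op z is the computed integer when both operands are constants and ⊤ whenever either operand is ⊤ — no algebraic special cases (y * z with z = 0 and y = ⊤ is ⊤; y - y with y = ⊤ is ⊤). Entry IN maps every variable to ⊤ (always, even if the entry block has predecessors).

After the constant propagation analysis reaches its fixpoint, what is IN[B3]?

Converged values:
  B0:  IN=(all ⊤)  OUT=(all ⊤)
  B1:  IN=(all ⊤)  OUT={a:4; rest ⊤}
  B2:  IN={a:4; rest ⊤}  OUT={a:4; rest ⊤}
  B3:  IN={a:4; rest ⊤}  OUT={a:4; rest ⊤}
  B4:  IN={a:4; rest ⊤}  OUT={a:4; rest ⊤}

Merge at B3: IN[B3] = OUT[B2] = {a: 4, b: ⊤, c: ⊤, d: ⊤, e: ⊤, f: ⊤}

Answer: {a: 4, b: ⊤, c: ⊤, d: ⊤, e: ⊤, f: ⊤}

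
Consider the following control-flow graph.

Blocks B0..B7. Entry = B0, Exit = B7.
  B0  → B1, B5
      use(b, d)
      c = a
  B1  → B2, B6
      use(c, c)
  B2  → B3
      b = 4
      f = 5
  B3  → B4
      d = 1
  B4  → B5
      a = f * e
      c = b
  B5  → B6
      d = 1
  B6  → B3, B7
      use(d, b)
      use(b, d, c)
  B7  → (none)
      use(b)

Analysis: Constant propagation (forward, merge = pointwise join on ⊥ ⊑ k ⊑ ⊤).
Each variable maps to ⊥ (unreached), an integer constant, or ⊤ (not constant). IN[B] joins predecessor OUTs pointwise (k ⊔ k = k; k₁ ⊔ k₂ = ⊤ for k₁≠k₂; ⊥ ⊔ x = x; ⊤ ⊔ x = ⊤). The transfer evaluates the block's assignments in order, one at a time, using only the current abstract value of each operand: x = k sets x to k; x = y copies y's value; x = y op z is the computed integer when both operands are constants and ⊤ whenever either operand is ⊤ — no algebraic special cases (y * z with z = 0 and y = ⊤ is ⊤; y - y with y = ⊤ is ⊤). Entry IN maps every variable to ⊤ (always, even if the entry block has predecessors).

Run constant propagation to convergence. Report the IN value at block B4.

Answer: {a: ⊤, b: ⊤, c: ⊤, d: 1, e: ⊤, f: ⊤}

Trace:
Per-block solution:
  B0:   IN=(all ⊤)   OUT=(all ⊤)
  B1:   IN=(all ⊤)   OUT=(all ⊤)
  B2:   IN=(all ⊤)   OUT={b:4, f:5; rest ⊤}
  B3:   IN=(all ⊤)   OUT={d:1; rest ⊤}
  B4:   IN={d:1; rest ⊤}   OUT={d:1; rest ⊤}
  B5:   IN=(all ⊤)   OUT={d:1; rest ⊤}
  B6:   IN=(all ⊤)   OUT=(all ⊤)
  B7:   IN=(all ⊤)   OUT=(all ⊤)

Merge at B4: IN[B4] = OUT[B3] = {a: ⊤, b: ⊤, c: ⊤, d: 1, e: ⊤, f: ⊤}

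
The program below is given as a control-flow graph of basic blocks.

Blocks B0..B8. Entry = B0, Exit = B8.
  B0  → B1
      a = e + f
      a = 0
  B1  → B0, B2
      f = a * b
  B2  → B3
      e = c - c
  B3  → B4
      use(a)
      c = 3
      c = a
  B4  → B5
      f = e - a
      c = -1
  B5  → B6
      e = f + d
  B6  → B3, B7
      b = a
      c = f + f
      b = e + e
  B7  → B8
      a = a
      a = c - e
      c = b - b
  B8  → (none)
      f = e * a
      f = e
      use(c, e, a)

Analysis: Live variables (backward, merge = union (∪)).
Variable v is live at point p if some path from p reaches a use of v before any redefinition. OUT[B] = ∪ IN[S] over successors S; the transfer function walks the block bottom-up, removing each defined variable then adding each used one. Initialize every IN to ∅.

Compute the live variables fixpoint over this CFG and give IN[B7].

Answer: {a, b, c, e}

Derivation:
Fixpoint table:
  B0: | IN={b, c, d, e, f} | OUT={a, b, c, d, e}
  B1: | IN={a, b, c, d, e} | OUT={a, b, c, d, e, f}
  B2: | IN={a, c, d} | OUT={a, d, e}
  B3: | IN={a, d, e} | OUT={a, d, e}
  B4: | IN={a, d, e} | OUT={a, d, f}
  B5: | IN={a, d, f} | OUT={a, d, e, f}
  B6: | IN={a, d, e, f} | OUT={a, b, c, d, e}
  B7: | IN={a, b, c, e} | OUT={a, c, e}
  B8: | IN={a, c, e} | OUT={}

Merge at B7: OUT[B7] = IN[B8] = {a, c, e}
Applying B7's transfer function to that OUT value gives IN[B7] (row B7 above).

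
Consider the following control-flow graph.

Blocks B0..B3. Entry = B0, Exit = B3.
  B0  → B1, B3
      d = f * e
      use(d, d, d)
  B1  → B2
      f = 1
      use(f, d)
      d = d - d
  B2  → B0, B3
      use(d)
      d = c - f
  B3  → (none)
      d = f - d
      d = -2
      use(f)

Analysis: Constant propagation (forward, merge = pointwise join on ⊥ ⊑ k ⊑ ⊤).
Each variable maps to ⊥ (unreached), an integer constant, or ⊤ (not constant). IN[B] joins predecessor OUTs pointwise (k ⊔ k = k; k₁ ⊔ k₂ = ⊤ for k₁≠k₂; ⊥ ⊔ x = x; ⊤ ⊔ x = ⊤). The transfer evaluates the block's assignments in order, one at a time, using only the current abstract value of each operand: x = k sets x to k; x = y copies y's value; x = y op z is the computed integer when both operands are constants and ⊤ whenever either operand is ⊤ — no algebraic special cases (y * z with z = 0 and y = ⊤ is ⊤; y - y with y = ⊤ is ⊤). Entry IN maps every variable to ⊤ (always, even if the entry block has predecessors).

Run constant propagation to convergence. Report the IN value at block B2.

Fixpoint table:
  B0:   IN=(all ⊤)   OUT=(all ⊤)
  B1:   IN=(all ⊤)   OUT={f:1; rest ⊤}
  B2:   IN={f:1; rest ⊤}   OUT={f:1; rest ⊤}
  B3:   IN=(all ⊤)   OUT={d:-2; rest ⊤}

Merge at B2: IN[B2] = OUT[B1] = {a: ⊤, b: ⊤, c: ⊤, d: ⊤, e: ⊤, f: 1}

Answer: {a: ⊤, b: ⊤, c: ⊤, d: ⊤, e: ⊤, f: 1}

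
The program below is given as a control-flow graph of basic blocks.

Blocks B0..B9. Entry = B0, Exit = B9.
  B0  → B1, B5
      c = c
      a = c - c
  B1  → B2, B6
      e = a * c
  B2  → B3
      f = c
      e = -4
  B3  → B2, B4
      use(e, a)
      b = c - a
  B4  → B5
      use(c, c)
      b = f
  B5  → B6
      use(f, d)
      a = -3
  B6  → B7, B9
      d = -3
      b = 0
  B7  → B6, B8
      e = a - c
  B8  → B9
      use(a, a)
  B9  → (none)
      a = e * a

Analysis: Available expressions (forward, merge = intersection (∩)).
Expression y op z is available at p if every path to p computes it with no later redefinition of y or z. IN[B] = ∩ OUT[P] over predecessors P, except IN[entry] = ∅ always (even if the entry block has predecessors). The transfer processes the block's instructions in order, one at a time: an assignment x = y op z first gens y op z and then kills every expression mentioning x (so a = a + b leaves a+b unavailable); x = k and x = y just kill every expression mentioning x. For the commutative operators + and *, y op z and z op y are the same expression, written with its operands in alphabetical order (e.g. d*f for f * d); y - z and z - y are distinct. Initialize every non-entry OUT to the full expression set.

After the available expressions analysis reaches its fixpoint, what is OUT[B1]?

Converged values:
  B0:  IN={}  OUT={c-c}
  B1:  IN={c-c}  OUT={a*c, c-c}
  B2:  IN={a*c, c-c}  OUT={a*c, c-c}
  B3:  IN={a*c, c-c}  OUT={a*c, c-a, c-c}
  B4:  IN={a*c, c-a, c-c}  OUT={a*c, c-a, c-c}
  B5:  IN={c-c}  OUT={c-c}
  B6:  IN={c-c}  OUT={c-c}
  B7:  IN={c-c}  OUT={a-c, c-c}
  B8:  IN={a-c, c-c}  OUT={a-c, c-c}
  B9:  IN={c-c}  OUT={c-c}

Merge at B1: IN[B1] = OUT[B0] = {c-c}
Applying B1's transfer function to that IN value gives OUT[B1] (row B1 above).

Answer: {a*c, c-c}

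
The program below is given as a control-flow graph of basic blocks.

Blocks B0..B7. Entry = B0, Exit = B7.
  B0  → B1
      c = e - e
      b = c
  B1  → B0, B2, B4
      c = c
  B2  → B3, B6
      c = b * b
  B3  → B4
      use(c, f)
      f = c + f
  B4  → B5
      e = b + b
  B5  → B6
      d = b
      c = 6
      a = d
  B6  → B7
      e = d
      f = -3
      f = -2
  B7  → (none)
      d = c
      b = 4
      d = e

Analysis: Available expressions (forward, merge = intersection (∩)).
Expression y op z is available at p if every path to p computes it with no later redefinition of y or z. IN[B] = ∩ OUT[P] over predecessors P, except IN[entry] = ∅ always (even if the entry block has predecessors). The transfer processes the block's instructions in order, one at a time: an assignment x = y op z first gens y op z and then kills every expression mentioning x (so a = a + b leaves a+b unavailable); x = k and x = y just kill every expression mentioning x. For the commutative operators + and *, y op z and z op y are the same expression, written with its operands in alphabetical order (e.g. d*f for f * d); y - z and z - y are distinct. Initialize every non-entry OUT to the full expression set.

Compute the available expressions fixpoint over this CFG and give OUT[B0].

Fixpoint table:
  B0:  IN={}  OUT={e-e}
  B1:  IN={e-e}  OUT={e-e}
  B2:  IN={e-e}  OUT={b*b, e-e}
  B3:  IN={b*b, e-e}  OUT={b*b, e-e}
  B4:  IN={e-e}  OUT={b+b}
  B5:  IN={b+b}  OUT={b+b}
  B6:  IN={}  OUT={}
  B7:  IN={}  OUT={}

Merge at B0 (entry node, so the boundary value {} is joined with the incoming edge(s)): IN[B0] = {} ∩ OUT[B1] = {}
Applying B0's transfer function to that IN value gives OUT[B0] (row B0 above).

Answer: {e-e}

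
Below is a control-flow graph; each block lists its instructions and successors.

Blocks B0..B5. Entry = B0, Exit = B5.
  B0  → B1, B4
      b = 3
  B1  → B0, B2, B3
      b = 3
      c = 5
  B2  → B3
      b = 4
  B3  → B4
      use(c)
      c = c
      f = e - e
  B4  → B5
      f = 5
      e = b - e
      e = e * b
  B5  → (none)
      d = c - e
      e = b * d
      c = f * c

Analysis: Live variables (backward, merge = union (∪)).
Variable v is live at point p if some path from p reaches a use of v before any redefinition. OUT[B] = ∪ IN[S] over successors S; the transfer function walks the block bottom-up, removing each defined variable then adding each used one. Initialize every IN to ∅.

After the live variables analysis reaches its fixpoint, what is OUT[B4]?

Answer: {b, c, e, f}

Working:
Converged values:
  B0: | IN={c, e} | OUT={b, c, e}
  B1: | IN={e} | OUT={b, c, e}
  B2: | IN={c, e} | OUT={b, c, e}
  B3: | IN={b, c, e} | OUT={b, c, e}
  B4: | IN={b, c, e} | OUT={b, c, e, f}
  B5: | IN={b, c, e, f} | OUT={}

Merge at B4: OUT[B4] = IN[B5] = {b, c, e, f}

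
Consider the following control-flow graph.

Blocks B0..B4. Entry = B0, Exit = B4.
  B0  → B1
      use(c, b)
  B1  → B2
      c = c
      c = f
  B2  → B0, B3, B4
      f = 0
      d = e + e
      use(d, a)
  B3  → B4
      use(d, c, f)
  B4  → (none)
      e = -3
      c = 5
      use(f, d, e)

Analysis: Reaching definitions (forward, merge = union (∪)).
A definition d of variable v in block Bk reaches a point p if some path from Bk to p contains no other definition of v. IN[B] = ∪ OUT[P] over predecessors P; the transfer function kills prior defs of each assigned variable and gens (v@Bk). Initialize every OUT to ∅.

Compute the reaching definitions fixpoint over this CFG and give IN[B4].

Fixpoint table:
  B0:   IN={c@B1, d@B2, f@B2}   OUT={c@B1, d@B2, f@B2}
  B1:   IN={c@B1, d@B2, f@B2}   OUT={c@B1, d@B2, f@B2}
  B2:   IN={c@B1, d@B2, f@B2}   OUT={c@B1, d@B2, f@B2}
  B3:   IN={c@B1, d@B2, f@B2}   OUT={c@B1, d@B2, f@B2}
  B4:   IN={c@B1, d@B2, f@B2}   OUT={c@B4, d@B2, e@B4, f@B2}

Merge at B4: IN[B4] = OUT[B2] ⊔ OUT[B3] = {c@B1, d@B2, f@B2}

Answer: {c@B1, d@B2, f@B2}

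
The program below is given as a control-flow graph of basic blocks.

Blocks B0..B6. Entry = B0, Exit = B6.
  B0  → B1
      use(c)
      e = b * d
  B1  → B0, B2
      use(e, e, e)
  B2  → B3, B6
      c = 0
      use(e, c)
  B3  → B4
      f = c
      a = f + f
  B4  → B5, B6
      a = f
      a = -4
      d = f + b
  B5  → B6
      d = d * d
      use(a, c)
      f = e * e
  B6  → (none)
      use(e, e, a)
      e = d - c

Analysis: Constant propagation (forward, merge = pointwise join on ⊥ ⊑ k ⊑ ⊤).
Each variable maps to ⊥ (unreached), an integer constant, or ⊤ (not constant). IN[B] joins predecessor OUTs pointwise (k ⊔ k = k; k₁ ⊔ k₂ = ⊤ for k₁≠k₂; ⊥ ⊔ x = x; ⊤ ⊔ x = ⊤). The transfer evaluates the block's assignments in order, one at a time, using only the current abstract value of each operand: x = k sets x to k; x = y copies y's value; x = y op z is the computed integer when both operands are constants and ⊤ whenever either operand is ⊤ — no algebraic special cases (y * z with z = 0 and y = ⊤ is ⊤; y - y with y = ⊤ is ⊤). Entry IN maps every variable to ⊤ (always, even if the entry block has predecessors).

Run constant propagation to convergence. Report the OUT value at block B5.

Fixpoint table:
  B0:   IN=(all ⊤)   OUT=(all ⊤)
  B1:   IN=(all ⊤)   OUT=(all ⊤)
  B2:   IN=(all ⊤)   OUT={c:0; rest ⊤}
  B3:   IN={c:0; rest ⊤}   OUT={a:0, c:0, f:0; rest ⊤}
  B4:   IN={a:0, c:0, f:0; rest ⊤}   OUT={a:-4, c:0, f:0; rest ⊤}
  B5:   IN={a:-4, c:0, f:0; rest ⊤}   OUT={a:-4, c:0; rest ⊤}
  B6:   IN={c:0; rest ⊤}   OUT={c:0; rest ⊤}

Merge at B5: IN[B5] = OUT[B4] = {a: -4, b: ⊤, c: 0, d: ⊤, e: ⊤, f: 0}
Applying B5's transfer function to that IN value gives OUT[B5] (row B5 above).

Answer: {a: -4, b: ⊤, c: 0, d: ⊤, e: ⊤, f: ⊤}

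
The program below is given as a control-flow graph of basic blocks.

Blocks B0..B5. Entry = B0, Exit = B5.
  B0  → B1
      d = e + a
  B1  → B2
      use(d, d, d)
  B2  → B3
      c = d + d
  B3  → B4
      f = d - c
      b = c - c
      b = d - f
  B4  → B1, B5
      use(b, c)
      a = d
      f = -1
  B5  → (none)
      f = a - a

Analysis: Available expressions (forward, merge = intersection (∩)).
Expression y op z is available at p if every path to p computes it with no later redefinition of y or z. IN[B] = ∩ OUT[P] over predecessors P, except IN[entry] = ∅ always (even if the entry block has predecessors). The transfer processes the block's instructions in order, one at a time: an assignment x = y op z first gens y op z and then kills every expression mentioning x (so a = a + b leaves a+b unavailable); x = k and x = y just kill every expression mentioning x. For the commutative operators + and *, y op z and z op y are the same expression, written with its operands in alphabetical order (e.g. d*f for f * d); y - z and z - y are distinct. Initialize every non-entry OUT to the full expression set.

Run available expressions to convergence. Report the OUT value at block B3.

Answer: {c-c, d+d, d-c, d-f}

Trace:
Fixpoint table:
  B0:   IN={}   OUT={a+e}
  B1:   IN={}   OUT={}
  B2:   IN={}   OUT={d+d}
  B3:   IN={d+d}   OUT={c-c, d+d, d-c, d-f}
  B4:   IN={c-c, d+d, d-c, d-f}   OUT={c-c, d+d, d-c}
  B5:   IN={c-c, d+d, d-c}   OUT={a-a, c-c, d+d, d-c}

Merge at B3: IN[B3] = OUT[B2] = {d+d}
Applying B3's transfer function to that IN value gives OUT[B3] (row B3 above).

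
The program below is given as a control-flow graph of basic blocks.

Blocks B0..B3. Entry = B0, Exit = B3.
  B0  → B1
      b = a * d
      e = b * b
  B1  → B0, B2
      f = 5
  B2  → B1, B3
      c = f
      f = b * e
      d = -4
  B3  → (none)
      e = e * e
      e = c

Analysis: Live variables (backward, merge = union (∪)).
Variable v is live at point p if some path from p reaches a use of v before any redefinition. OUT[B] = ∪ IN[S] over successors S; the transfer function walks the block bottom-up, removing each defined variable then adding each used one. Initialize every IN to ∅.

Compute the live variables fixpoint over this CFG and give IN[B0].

Converged values:
  B0: | IN={a, d} | OUT={a, b, d, e}
  B1: | IN={a, b, d, e} | OUT={a, b, d, e, f}
  B2: | IN={a, b, e, f} | OUT={a, b, c, d, e}
  B3: | IN={c, e} | OUT={}

Merge at B0: OUT[B0] = IN[B1] = {a, b, d, e}
Applying B0's transfer function to that OUT value gives IN[B0] (row B0 above).

Answer: {a, d}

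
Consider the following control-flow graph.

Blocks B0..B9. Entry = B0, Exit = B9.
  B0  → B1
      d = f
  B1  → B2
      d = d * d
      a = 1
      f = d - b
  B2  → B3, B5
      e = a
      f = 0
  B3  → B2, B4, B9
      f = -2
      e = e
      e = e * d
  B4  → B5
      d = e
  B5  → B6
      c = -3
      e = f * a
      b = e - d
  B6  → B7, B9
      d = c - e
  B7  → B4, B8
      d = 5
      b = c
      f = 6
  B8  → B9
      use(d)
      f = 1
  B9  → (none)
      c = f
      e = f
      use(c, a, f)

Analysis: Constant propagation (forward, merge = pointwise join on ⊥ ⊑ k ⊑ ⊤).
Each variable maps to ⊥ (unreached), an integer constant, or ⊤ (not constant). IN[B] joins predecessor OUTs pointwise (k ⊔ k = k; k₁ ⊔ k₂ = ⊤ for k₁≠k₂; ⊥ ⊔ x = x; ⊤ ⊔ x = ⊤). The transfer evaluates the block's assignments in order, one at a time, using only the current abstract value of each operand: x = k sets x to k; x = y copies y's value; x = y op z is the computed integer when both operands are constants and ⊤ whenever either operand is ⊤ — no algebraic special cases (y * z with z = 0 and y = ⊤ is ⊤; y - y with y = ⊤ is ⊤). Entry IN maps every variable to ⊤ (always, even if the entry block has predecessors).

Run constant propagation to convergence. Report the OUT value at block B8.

Per-block solution:
  B0:   IN=(all ⊤)   OUT=(all ⊤)
  B1:   IN=(all ⊤)   OUT={a:1; rest ⊤}
  B2:   IN={a:1; rest ⊤}   OUT={a:1, e:1, f:0; rest ⊤}
  B3:   IN={a:1, e:1, f:0; rest ⊤}   OUT={a:1, f:-2; rest ⊤}
  B4:   IN={a:1; rest ⊤}   OUT={a:1; rest ⊤}
  B5:   IN={a:1; rest ⊤}   OUT={a:1, c:-3; rest ⊤}
  B6:   IN={a:1, c:-3; rest ⊤}   OUT={a:1, c:-3; rest ⊤}
  B7:   IN={a:1, c:-3; rest ⊤}   OUT={a:1, b:-3, c:-3, d:5, f:6; rest ⊤}
  B8:   IN={a:1, b:-3, c:-3, d:5, f:6; rest ⊤}   OUT={a:1, b:-3, c:-3, d:5, f:1; rest ⊤}
  B9:   IN={a:1; rest ⊤}   OUT={a:1; rest ⊤}

Merge at B8: IN[B8] = OUT[B7] = {a: 1, b: -3, c: -3, d: 5, e: ⊤, f: 6}
Applying B8's transfer function to that IN value gives OUT[B8] (row B8 above).

Answer: {a: 1, b: -3, c: -3, d: 5, e: ⊤, f: 1}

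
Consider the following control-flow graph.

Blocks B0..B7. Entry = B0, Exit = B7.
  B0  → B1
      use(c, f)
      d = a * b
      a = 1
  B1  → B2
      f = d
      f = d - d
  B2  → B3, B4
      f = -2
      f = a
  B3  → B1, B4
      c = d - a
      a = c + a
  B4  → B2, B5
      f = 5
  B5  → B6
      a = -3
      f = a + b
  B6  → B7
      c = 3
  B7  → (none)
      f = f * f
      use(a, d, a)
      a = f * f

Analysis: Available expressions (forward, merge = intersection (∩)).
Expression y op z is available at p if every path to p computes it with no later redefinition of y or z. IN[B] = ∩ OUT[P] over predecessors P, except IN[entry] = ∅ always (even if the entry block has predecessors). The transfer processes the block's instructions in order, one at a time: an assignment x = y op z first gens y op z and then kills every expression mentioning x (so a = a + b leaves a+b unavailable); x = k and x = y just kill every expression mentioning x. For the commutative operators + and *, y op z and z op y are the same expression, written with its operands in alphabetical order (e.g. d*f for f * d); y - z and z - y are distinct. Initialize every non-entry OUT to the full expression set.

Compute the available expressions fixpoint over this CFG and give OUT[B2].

Answer: {d-d}

Derivation:
Fixpoint table:
  B0:  IN={}  OUT={}
  B1:  IN={}  OUT={d-d}
  B2:  IN={d-d}  OUT={d-d}
  B3:  IN={d-d}  OUT={d-d}
  B4:  IN={d-d}  OUT={d-d}
  B5:  IN={d-d}  OUT={a+b, d-d}
  B6:  IN={a+b, d-d}  OUT={a+b, d-d}
  B7:  IN={a+b, d-d}  OUT={d-d, f*f}

Merge at B2: IN[B2] = OUT[B1] ∩ OUT[B4] = {d-d}
Applying B2's transfer function to that IN value gives OUT[B2] (row B2 above).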